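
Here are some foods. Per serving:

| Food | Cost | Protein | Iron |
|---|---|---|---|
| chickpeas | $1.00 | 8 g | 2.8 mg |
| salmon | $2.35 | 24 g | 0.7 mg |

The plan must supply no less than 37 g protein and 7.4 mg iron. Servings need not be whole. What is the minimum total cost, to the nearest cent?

With two linear requirements the optimum uses one or two foods; enumerate the corners.
chickpeas only: max(37/8, 7.4/2.8) = 4.625 servings → $4.62.
salmon only: max(37/24, 7.4/0.7) = 10.57 servings → $24.84.
chickpeas + salmon with both tight: 2.463 servings and 0.7208 servings → $4.16.
The minimum over all feasible corners is $4.16.

$4.16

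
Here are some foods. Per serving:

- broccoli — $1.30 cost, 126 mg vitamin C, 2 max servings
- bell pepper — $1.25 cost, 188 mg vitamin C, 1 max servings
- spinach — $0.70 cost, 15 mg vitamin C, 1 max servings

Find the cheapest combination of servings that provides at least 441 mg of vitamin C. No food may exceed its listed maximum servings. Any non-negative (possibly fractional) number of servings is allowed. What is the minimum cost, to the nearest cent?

Cost per mg of vitamin C: bell pepper $0.0066, broccoli $0.0103, spinach $0.0467.
Take 1 serving of bell pepper: +188.0 mg vitamin C for $1.25 (total $1.25, still need 253.0 mg).
Take 2 servings of broccoli: +252.0 mg vitamin C for $2.60 (total $3.85, still need 1.0 mg).
Take 0.06667 servings of spinach: +1.0 mg vitamin C for $0.05 (total $3.90, still need 0.0 mg).
Filling from the cheapest source first is optimal under one linear minimum: $3.90.

$3.90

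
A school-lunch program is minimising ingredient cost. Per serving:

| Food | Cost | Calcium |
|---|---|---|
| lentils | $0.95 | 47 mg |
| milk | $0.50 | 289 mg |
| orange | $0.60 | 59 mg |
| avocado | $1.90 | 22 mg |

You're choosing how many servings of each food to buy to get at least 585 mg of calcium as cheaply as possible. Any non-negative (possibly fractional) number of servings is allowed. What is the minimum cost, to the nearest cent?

$1.01

Cost per mg of calcium: milk $0.0017, orange $0.0102, lentils $0.0202, avocado $0.0864.
With no serving limits, use only milk: 585 mg / 289 mg = 2.024 servings × $0.50 = $1.01.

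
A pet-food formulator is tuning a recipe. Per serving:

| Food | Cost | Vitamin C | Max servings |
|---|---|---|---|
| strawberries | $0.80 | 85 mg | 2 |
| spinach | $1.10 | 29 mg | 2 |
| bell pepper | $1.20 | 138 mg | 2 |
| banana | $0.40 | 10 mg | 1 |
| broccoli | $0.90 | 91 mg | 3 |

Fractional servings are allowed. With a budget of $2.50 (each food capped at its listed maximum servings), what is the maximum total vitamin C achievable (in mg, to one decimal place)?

286.6 mg

Vitamin C per dollar: bell pepper 115, strawberries 106.2, broccoli 101.1, spinach 26.36, banana 25.
Take 2 servings of bell pepper: spends $2.40, +276.0 mg vitamin C (running total 276.0 mg).
Take 0.125 servings of strawberries: spends $0.10, +10.6 mg vitamin C (running total 286.6 mg).
Filling greedily by vitamin C-per-dollar is optimal for one linear limit, giving 286.6 mg.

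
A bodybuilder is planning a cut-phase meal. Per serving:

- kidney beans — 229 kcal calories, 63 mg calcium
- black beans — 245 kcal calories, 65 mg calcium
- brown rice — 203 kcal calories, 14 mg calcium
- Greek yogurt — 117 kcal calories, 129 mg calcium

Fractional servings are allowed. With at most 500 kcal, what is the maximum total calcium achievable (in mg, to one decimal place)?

Calcium per kcal: Greek yogurt 1.103, kidney beans 0.2751, black beans 0.2653, brown rice 0.06897.
With no serving limits, spend the whole calories allowance on Greek yogurt: 500 kcal / 117 kcal × 129 mg = 551.3 mg.

551.3 mg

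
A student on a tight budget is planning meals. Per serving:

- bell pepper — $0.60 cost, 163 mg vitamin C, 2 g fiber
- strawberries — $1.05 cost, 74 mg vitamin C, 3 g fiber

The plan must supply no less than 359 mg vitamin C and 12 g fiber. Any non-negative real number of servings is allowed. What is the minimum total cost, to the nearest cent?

bell pepper only: max(359/163, 12/2) = 6 servings → $3.60.
strawberries only: max(359/74, 12/3) = 4.851 servings → $5.09.
bell pepper + strawberries with both tight: 0.5543 servings and 3.63 servings → $4.14.
Cheapest feasible corner: $3.60.

$3.60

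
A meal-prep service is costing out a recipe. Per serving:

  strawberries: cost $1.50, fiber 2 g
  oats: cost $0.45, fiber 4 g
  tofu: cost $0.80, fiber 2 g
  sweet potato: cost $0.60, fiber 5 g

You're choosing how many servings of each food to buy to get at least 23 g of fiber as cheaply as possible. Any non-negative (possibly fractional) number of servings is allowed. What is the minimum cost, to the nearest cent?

$2.59

Cost per g of fiber: oats $0.1125, sweet potato $0.1200, tofu $0.4000, strawberries $0.7500.
With no serving limits, use only oats: 23 g / 4 g = 5.75 servings × $0.45 = $2.59.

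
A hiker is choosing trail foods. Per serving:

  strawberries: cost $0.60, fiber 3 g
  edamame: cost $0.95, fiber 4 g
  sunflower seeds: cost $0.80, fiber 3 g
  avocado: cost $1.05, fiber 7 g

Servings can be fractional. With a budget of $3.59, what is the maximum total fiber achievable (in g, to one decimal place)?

23.9 g

Fiber per dollar: avocado 6.667, strawberries 5, edamame 4.211, sunflower seeds 3.75.
With no serving limits, spend the whole cost allowance on avocado: $3.59 / $1.05 × 7 g = 23.9 g.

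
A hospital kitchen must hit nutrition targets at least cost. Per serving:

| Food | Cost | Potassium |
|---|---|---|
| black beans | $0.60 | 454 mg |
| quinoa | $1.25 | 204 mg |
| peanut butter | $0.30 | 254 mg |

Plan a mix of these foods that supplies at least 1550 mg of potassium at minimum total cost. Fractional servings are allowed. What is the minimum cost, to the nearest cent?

$1.83

Cost per mg of potassium: peanut butter $0.0012, black beans $0.0013, quinoa $0.0061.
With no serving limits, use only peanut butter: 1550 mg / 254 mg = 6.102 servings × $0.30 = $1.83.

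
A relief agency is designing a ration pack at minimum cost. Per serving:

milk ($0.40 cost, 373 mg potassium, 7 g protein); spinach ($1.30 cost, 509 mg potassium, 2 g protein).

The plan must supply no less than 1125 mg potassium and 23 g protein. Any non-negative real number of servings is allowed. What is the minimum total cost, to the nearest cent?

Check every corner: each single food scaled to meet both minima, and each pair solved so both constraints bind.
milk only: max(1125/373, 23/7) = 3.286 servings → $1.31.
spinach only: max(1125/509, 23/2) = 11.5 servings → $14.95.
milk + spinach: the both-tight solution has a negative serving — not a feasible corner.
So the least-cost plan costs $1.31.

$1.31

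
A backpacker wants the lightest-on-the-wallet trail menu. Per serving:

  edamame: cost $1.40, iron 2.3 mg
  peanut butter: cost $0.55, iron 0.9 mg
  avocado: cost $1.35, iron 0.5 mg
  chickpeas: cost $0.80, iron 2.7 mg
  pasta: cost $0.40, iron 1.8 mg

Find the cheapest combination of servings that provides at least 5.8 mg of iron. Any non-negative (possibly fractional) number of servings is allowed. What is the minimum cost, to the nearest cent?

$1.29

Cost per mg of iron: pasta $0.2222, chickpeas $0.2963, edamame $0.6087, peanut butter $0.6111, avocado $2.7000.
With no serving limits, use only pasta: 5.8 mg / 1.8 mg = 3.222 servings × $0.40 = $1.29.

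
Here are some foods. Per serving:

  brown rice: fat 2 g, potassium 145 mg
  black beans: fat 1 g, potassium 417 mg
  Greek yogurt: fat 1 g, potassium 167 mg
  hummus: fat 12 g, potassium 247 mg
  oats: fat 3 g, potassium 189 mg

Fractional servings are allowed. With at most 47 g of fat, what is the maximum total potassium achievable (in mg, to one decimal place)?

19599.0 mg

Potassium per g fat: black beans 417, Greek yogurt 167, brown rice 72.5, oats 63, hummus 20.58.
With no serving limits, spend the whole fat allowance on black beans: 47 g / 1 g × 417 mg = 19599.0 mg.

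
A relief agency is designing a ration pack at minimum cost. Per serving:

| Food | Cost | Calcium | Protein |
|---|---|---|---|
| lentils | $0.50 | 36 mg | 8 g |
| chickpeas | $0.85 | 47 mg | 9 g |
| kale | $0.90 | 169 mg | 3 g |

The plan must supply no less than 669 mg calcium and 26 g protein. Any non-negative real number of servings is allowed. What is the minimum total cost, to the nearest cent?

This is a tiny linear program; its minimum lies at a vertex of the feasible set. List the vertices and price them.
lentils only: max(669/36, 26/8) = 18.58 servings → $9.29.
chickpeas only: max(669/47, 26/9) = 14.23 servings → $12.10.
kale only: max(669/169, 26/3) = 8.667 servings → $7.80.
lentils + chickpeas with both targets exact would need a negative amount; discard.
lentils + kale with both tight: 1.919 servings and 3.55 servings → $4.15.
chickpeas + kale with both tight: 1.73 servings and 3.478 servings → $4.60.
So the least-cost plan costs $4.15.

$4.15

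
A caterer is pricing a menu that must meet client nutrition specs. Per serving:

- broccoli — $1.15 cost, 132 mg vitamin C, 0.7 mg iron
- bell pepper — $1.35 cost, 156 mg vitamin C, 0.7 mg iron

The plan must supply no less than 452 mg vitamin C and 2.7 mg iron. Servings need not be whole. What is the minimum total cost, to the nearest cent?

$4.44

With two linear requirements the optimum uses one or two foods; enumerate the corners.
broccoli only: max(452/132, 2.7/0.7) = 3.857 servings → $4.44.
bell pepper only: max(452/156, 2.7/0.7) = 3.857 servings → $5.21.
broccoli + bell pepper: the both-tight solution has a negative serving — not a feasible corner.
The minimum over all feasible corners is $4.44.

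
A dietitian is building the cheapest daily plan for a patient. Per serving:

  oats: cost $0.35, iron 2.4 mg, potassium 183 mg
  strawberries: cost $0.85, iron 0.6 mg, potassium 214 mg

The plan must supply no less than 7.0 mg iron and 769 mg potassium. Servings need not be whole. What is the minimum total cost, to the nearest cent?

$1.47

oats only: max(7.0/2.4, 769/183) = 4.202 servings → $1.47.
strawberries only: max(7.0/0.6, 769/214) = 11.67 servings → $9.92.
oats + strawberries with both tight: 2.567 servings and 1.398 servings → $2.09.
Cheapest feasible corner: $1.47.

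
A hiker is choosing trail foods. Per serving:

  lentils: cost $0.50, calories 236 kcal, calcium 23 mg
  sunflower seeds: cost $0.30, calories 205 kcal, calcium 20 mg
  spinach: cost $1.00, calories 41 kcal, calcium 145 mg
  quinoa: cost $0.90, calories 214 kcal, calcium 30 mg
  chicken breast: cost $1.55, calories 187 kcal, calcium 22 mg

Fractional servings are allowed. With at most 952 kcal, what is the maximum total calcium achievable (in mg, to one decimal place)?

Calcium per kcal: spinach 3.537, quinoa 0.1402, chicken breast 0.1176, sunflower seeds 0.09756, lentils 0.09746.
With no serving limits, spend the whole calories allowance on spinach: 952 kcal / 41 kcal × 145 mg = 3366.8 mg.

3366.8 mg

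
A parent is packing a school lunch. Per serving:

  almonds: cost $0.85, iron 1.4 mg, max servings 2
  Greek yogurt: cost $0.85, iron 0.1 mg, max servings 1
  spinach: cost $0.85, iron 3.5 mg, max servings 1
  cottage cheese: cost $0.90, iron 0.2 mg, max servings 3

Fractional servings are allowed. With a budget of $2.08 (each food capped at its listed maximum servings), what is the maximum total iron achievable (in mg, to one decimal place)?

Iron per dollar: spinach 4.118, almonds 1.647, cottage cheese 0.2222, Greek yogurt 0.1176.
Take 1 serving of spinach: spends $0.85, +3.5 mg iron (running total 3.5 mg).
Take 1.447 servings of almonds: spends $1.23, +2.0 mg iron (running total 5.5 mg).
Greedy by best ratio exhausts the cost allowance optimally: 5.5 mg.

5.5 mg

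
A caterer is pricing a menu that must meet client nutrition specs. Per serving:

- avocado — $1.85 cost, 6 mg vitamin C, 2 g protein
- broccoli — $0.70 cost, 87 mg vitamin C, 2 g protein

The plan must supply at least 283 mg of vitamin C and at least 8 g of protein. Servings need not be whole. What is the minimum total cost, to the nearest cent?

$2.80

avocado only: max(283/6, 8/2) = 47.17 servings → $87.26.
broccoli only: max(283/87, 8/2) = 4 servings → $2.80.
avocado + broccoli with both tight: 0.8025 servings and 3.198 servings → $3.72.
Cheapest feasible corner: $2.80.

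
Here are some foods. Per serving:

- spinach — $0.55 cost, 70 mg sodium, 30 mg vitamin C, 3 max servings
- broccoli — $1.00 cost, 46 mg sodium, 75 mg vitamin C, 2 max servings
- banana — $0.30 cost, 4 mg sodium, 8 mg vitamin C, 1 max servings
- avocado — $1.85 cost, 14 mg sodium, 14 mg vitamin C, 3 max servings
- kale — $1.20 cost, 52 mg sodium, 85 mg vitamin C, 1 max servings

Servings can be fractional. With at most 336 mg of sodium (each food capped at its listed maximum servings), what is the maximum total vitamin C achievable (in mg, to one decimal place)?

347.6 mg

Vitamin C per mg sodium: banana 2, kale 1.635, broccoli 1.63, avocado 1, spinach 0.4286.
Take 1 serving of banana: uses 4 mg sodium, +8.0 mg vitamin C (running total 8.0 mg).
Take 1 serving of kale: uses 52 mg sodium, +85.0 mg vitamin C (running total 93.0 mg).
Take 2 servings of broccoli: uses 92 mg sodium, +150.0 mg vitamin C (running total 243.0 mg).
Take 3 servings of avocado: uses 42 mg sodium, +42.0 mg vitamin C (running total 285.0 mg).
Take 2.086 servings of spinach: uses 146 mg sodium, +62.6 mg vitamin C (running total 347.6 mg).
Filling greedily by vitamin C-per-mg sodium is optimal for one linear limit, giving 347.6 mg.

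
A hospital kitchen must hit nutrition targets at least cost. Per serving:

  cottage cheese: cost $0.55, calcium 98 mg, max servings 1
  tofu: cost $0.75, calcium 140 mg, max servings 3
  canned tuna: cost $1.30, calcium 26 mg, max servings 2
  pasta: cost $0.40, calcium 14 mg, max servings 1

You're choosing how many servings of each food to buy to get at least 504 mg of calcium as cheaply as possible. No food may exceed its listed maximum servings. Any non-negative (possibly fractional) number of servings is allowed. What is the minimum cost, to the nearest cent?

$2.72

Cost per mg of calcium: tofu $0.0054, cottage cheese $0.0056, pasta $0.0286, canned tuna $0.0500.
Take 3 servings of tofu: +420.0 mg calcium for $2.25 (total $2.25, still need 84.0 mg).
Take 0.8571 servings of cottage cheese: +84.0 mg calcium for $0.47 (total $2.72, still need 0.0 mg).
Greedy by cheapest-per-mg is optimal for a single linear constraint, so the minimum cost is $2.72.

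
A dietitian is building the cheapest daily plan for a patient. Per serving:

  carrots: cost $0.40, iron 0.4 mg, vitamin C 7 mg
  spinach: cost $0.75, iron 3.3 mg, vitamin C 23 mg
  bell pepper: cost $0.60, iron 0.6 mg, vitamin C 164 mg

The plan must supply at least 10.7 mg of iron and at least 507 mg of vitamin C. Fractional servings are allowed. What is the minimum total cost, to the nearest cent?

$3.69

Check every corner: each single food scaled to meet both minima, and each pair solved so both constraints bind.
carrots only: max(10.7/0.4, 507/7) = 72.43 servings → $28.97.
spinach only: max(10.7/3.3, 507/23) = 22.04 servings → $16.53.
bell pepper only: max(10.7/0.6, 507/164) = 17.83 servings → $10.70.
carrots + spinach with both targets exact would need a negative amount; discard.
carrots + bell pepper with both tight: 23.63 servings and 2.083 servings → $10.70.
spinach + bell pepper with both tight: 2.75 servings and 2.706 servings → $3.69.
The minimum over all feasible corners is $3.69.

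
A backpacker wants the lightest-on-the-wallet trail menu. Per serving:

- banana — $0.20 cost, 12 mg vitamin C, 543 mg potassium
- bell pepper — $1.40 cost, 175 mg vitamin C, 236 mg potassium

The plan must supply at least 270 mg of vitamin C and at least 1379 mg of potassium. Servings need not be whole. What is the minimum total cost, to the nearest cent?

$2.36

With two linear requirements the optimum uses one or two foods; enumerate the corners.
banana only: max(270/12, 1379/543) = 22.5 servings → $4.50.
bell pepper only: max(270/175, 1379/236) = 5.843 servings → $8.18.
banana + bell pepper with both tight: 1.926 servings and 1.411 servings → $2.36.
So the least-cost plan costs $2.36.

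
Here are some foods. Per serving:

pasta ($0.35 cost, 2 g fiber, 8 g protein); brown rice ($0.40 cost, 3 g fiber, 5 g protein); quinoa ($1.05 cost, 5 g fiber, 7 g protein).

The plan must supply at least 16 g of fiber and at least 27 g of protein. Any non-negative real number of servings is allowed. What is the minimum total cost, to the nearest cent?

Check every corner: each single food scaled to meet both minima, and each pair solved so both constraints bind.
pasta only: max(16/2, 27/8) = 8 servings → $2.80.
brown rice only: max(16/3, 27/5) = 5.4 servings → $2.16.
quinoa only: max(16/5, 27/7) = 3.857 servings → $4.05.
pasta + brown rice with both tight: 0.07143 servings and 5.286 servings → $2.14.
pasta + quinoa with both tight: 0.8846 servings and 2.846 servings → $3.30.
brown rice + quinoa with both targets exact would need a negative amount; discard.
The minimum over all feasible corners is $2.14.

$2.14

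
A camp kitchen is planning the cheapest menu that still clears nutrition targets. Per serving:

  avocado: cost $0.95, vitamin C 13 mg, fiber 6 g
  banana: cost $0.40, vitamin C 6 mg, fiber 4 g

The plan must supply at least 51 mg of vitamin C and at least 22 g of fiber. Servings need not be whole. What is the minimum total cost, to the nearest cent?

$3.40

Two binding constraints pin down two serving amounts, so the optimal mix uses at most two foods. The candidates are each food alone (scaled to the tighter of vitamin C/fiber) and each pair with both constraints tight.
avocado only: max(51/13, 22/6) = 3.923 servings → $3.73.
banana only: max(51/6, 22/4) = 8.5 servings → $3.40.
avocado + banana with both targets exact would need a negative amount; discard.
So the least-cost plan costs $3.40.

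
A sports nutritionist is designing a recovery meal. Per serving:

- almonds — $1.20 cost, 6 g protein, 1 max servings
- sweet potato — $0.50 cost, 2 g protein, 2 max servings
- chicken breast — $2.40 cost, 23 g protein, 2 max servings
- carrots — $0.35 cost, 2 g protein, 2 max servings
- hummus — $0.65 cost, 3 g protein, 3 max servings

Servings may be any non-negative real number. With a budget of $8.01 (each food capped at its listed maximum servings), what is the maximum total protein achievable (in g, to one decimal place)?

Protein per dollar: chicken breast 9.583, carrots 5.714, almonds 5, hummus 4.615, sweet potato 4.
Take 2 servings of chicken breast: spends $4.80, +46.0 g protein (running total 46.0 g).
Take 2 servings of carrots: spends $0.70, +4.0 g protein (running total 50.0 g).
Take 1 serving of almonds: spends $1.20, +6.0 g protein (running total 56.0 g).
Take 2.015 servings of hummus: spends $1.31, +6.0 g protein (running total 62.0 g).
Greedy by best ratio exhausts the cost allowance optimally: 62.0 g.

62.0 g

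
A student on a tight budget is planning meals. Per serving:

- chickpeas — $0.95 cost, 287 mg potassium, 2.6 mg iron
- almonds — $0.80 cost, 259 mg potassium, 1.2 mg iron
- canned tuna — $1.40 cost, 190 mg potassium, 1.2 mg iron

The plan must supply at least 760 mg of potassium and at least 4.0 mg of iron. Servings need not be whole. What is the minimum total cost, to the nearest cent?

Minimising a linear cost over {potassium ≥ 760, iron ≥ 4.0, servings ≥ 0} — the optimum is at a vertex, using one or two foods.
chickpeas only: max(760/287, 4.0/2.6) = 2.648 servings → $2.52.
almonds only: max(760/259, 4.0/1.2) = 3.333 servings → $2.67.
canned tuna only: max(760/190, 4.0/1.2) = 4 servings → $5.60.
chickpeas + almonds with both tight: 0.3769 servings and 2.517 servings → $2.37.
chickpeas + canned tuna with both targets exact would need a negative amount; discard.
almonds + canned tuna with both tight: 1.836 servings and 1.498 servings → $3.57.
The minimum over all feasible corners is $2.37.

$2.37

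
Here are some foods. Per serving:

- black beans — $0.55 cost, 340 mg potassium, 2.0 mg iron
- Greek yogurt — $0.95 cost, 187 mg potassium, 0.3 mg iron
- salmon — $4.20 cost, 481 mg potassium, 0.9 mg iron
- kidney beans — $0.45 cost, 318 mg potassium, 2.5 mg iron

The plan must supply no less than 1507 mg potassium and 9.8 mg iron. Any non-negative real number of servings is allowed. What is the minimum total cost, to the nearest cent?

$2.13

With two linear requirements the optimum uses one or two foods; enumerate the corners.
black beans only: max(1507/340, 9.8/2.0) = 4.9 servings → $2.69.
Greek yogurt only: max(1507/187, 9.8/0.3) = 32.67 servings → $31.03.
salmon only: max(1507/481, 9.8/0.9) = 10.89 servings → $45.73.
kidney beans only: max(1507/318, 9.8/2.5) = 4.739 servings → $2.13.
black beans + Greek yogurt: intersection lies outside the first quadrant.
black beans + salmon with both targets exact would need a negative amount; discard.
black beans + kidney beans with both tight: 3.043 servings and 1.486 servings → $2.34.
Greek yogurt + salmon with both targets exact would need a negative amount; discard.
Greek yogurt + kidney beans with both tight: 1.75 servings and 3.71 servings → $3.33.
salmon + kidney beans with both tight: 0.7106 servings and 3.664 servings → $4.63.
The minimum over all feasible corners is $2.13.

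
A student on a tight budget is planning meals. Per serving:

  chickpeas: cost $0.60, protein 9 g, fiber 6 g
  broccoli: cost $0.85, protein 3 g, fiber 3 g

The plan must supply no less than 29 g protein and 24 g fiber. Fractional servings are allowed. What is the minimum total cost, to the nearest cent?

$2.40

A basic optimal solution has at most two foods positive. Try each food alone and each pair with both targets met exactly.
chickpeas only: max(29/9, 24/6) = 4 servings → $2.40.
broccoli only: max(29/3, 24/3) = 9.667 servings → $8.22.
chickpeas + broccoli with both tight: 1.667 servings and 4.667 servings → $4.97.
Cheapest feasible corner: $2.40.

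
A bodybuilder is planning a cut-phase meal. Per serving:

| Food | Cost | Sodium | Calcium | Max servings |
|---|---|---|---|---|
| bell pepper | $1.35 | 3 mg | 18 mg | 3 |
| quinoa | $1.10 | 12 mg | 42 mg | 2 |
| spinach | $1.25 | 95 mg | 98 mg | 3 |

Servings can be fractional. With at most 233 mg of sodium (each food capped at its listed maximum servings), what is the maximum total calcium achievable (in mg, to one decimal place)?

344.3 mg

Calcium per mg sodium: bell pepper 6, quinoa 3.5, spinach 1.032.
Take 3 servings of bell pepper: uses 9 mg sodium, +54.0 mg calcium (running total 54.0 mg).
Take 2 servings of quinoa: uses 24 mg sodium, +84.0 mg calcium (running total 138.0 mg).
Take 2.105 servings of spinach: uses 200 mg sodium, +206.3 mg calcium (running total 344.3 mg).
Greedy by best ratio exhausts the sodium allowance optimally: 344.3 mg.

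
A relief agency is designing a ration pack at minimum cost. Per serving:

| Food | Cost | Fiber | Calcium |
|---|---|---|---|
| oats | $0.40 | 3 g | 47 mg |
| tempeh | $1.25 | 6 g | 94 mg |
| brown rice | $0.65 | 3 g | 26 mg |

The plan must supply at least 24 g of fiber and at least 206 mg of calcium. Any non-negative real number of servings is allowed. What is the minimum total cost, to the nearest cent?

oats only: max(24/3, 206/47) = 8 servings → $3.20.
tempeh only: max(24/6, 206/94) = 4 servings → $5.00.
brown rice only: max(24/3, 206/26) = 8 servings → $5.20.
oats + tempeh (both tight): parallel constraints — no distinct corner.
oats + brown rice: intersection lies outside the first quadrant.
tempeh + brown rice with both targets exact would need a negative amount; discard.
Cheapest feasible corner: $3.20.

$3.20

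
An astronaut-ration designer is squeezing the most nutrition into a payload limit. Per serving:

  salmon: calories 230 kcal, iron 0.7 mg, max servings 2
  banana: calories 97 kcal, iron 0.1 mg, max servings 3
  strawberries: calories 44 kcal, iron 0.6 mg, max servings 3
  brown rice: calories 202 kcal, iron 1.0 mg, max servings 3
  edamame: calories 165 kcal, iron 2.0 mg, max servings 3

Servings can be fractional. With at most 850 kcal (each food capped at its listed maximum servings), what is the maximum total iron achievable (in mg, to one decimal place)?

Iron per kcal: strawberries 0.01364, edamame 0.01212, brown rice 0.00495, salmon 0.003043, banana 0.001031.
Take 3 servings of strawberries: uses 132 kcal, +1.8 mg iron (running total 1.8 mg).
Take 3 servings of edamame: uses 495 kcal, +6.0 mg iron (running total 7.8 mg).
Take 1.104 servings of brown rice: uses 223 kcal, +1.1 mg iron (running total 8.9 mg).
Filling greedily by iron-per-kcal is optimal for one linear limit, giving 8.9 mg.

8.9 mg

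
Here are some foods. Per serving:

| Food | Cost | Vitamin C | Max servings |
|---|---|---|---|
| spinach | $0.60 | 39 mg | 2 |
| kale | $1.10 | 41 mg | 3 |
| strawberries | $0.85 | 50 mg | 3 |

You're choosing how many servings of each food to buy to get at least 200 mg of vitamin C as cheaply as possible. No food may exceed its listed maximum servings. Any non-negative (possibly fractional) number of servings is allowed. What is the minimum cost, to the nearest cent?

$3.27

Cost per mg of vitamin C: spinach $0.0154, strawberries $0.0170, kale $0.0268.
Take 2 servings of spinach: +78.0 mg vitamin C for $1.20 (total $1.20, still need 122.0 mg).
Take 2.44 servings of strawberries: +122.0 mg vitamin C for $2.07 (total $3.27, still need 0.0 mg).
Filling from the cheapest source first is optimal under one linear minimum: $3.27.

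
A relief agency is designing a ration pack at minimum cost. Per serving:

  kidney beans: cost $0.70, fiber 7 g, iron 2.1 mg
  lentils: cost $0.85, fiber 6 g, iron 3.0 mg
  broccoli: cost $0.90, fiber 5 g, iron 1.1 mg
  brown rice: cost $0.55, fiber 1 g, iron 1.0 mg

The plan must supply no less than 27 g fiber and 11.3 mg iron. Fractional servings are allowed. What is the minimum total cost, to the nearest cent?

$3.37

At the optimum either one food covers both requirements or two foods hit both targets exactly; no other combination can be cheaper.
kidney beans only: max(27/7, 11.3/2.1) = 5.381 servings → $3.77.
lentils only: max(27/6, 11.3/3.0) = 4.5 servings → $3.83.
broccoli only: max(27/5, 11.3/1.1) = 10.27 servings → $9.25.
brown rice only: max(27/1, 11.3/1.0) = 27 servings → $14.85.
kidney beans + lentils with both tight: 1.571 servings and 2.667 servings → $3.37.
kidney beans + broccoli with both targets exact would need a negative amount; discard.
kidney beans + brown rice with both tight: 3.204 servings and 4.571 servings → $4.76.
lentils + broccoli with both tight: 3.19 servings and 1.571 servings → $4.13.
lentils + brown rice: intersection lies outside the first quadrant.
broccoli + brown rice with both tight: 4.026 servings and 6.872 servings → $7.40.
The minimum over all feasible corners is $3.37.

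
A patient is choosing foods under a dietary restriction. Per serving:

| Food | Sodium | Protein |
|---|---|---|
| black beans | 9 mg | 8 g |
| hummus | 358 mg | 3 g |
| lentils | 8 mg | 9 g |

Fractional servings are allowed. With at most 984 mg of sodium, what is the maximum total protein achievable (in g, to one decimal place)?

1107.0 g

Protein per mg sodium: lentils 1.125, black beans 0.8889, hummus 0.00838.
With no serving limits, spend the whole sodium allowance on lentils: 984 mg / 8 mg × 9 g = 1107.0 g.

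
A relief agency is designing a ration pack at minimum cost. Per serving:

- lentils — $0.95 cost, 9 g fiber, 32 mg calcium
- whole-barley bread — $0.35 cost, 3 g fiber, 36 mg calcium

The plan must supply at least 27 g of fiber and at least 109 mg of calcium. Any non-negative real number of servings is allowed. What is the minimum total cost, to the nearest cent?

This is a tiny linear program; its minimum lies at a vertex of the feasible set. List the vertices and price them.
lentils only: max(27/9, 109/32) = 3.406 servings → $3.24.
whole-barley bread only: max(27/3, 109/36) = 9 servings → $3.15.
lentils + whole-barley bread with both tight: 2.829 servings and 0.5132 servings → $2.87.
So the least-cost plan costs $2.87.

$2.87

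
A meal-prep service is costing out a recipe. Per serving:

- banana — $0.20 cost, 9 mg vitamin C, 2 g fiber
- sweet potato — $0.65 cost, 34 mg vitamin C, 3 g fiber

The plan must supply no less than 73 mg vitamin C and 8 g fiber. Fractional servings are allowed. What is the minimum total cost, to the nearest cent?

$1.43

A basic optimal solution has at most two foods positive. Try each food alone and each pair with both targets met exactly.
banana only: max(73/9, 8/2) = 8.111 servings → $1.62.
sweet potato only: max(73/34, 8/3) = 2.667 servings → $1.73.
banana + sweet potato with both tight: 1.293 servings and 1.805 servings → $1.43.
Cheapest feasible corner: $1.43.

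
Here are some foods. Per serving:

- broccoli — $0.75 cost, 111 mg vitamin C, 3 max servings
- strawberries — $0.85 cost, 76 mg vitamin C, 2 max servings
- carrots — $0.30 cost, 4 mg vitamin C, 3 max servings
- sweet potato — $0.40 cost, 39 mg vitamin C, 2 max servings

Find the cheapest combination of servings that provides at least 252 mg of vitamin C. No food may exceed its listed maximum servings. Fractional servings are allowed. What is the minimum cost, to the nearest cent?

Cost per mg of vitamin C: broccoli $0.0068, sweet potato $0.0103, strawberries $0.0112, carrots $0.0750.
Take 2.27 servings of broccoli: +252.0 mg vitamin C for $1.70 (total $1.70, still need 0.0 mg).
Greedy by cheapest-per-mg is optimal for a single linear constraint, so the minimum cost is $1.70.

$1.70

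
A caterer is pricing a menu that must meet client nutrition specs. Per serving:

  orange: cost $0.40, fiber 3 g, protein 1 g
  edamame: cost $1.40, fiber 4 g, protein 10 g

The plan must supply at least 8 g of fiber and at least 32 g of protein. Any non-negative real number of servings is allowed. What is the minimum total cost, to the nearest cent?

$4.48

This is a tiny linear program; its minimum lies at a vertex of the feasible set. List the vertices and price them.
orange only: max(8/3, 32/1) = 32 servings → $12.80.
edamame only: max(8/4, 32/10) = 3.2 servings → $4.48.
orange + edamame: the both-tight solution has a negative serving — not a feasible corner.
So the least-cost plan costs $4.48.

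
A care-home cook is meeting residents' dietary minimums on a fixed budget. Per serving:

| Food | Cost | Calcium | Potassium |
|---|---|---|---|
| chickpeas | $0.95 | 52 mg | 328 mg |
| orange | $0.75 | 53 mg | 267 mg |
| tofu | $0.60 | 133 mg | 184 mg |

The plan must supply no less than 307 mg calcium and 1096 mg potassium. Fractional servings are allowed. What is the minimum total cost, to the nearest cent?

This is a tiny linear program; its minimum lies at a vertex of the feasible set. List the vertices and price them.
chickpeas only: max(307/52, 1096/328) = 5.904 servings → $5.61.
orange only: max(307/53, 1096/267) = 5.792 servings → $4.34.
tofu only: max(307/133, 1096/184) = 5.957 servings → $3.57.
chickpeas + orange: intersection lies outside the first quadrant.
chickpeas + tofu with both tight: 2.622 servings and 1.283 servings → $3.26.
orange + tofu with both tight: 3.466 servings and 0.9271 servings → $3.16.
Cheapest feasible corner: $3.16.

$3.16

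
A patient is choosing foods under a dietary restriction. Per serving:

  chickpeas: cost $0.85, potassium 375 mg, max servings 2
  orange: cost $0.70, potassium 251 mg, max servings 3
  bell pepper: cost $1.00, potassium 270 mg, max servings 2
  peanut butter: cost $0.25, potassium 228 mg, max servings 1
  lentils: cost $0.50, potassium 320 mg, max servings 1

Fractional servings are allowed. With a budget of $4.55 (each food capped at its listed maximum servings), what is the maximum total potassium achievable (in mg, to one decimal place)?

Potassium per dollar: peanut butter 912, lentils 640, chickpeas 441.2, orange 358.6, bell pepper 270.
Take 1 serving of peanut butter: spends $0.25, +228.0 mg potassium (running total 228.0 mg).
Take 1 serving of lentils: spends $0.50, +320.0 mg potassium (running total 548.0 mg).
Take 2 servings of chickpeas: spends $1.70, +750.0 mg potassium (running total 1298.0 mg).
Take 3 servings of orange: spends $2.10, +753.0 mg potassium (running total 2051.0 mg).
Greedy by best ratio exhausts the cost allowance optimally: 2051.0 mg.

2051.0 mg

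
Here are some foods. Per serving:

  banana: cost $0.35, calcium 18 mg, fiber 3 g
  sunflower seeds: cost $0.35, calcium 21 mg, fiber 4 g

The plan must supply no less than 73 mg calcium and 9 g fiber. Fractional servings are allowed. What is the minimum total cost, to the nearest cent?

At the optimum either one food covers both requirements or two foods hit both targets exactly; no other combination can be cheaper.
banana only: max(73/18, 9/3) = 4.056 servings → $1.42.
sunflower seeds only: max(73/21, 9/4) = 3.476 servings → $1.22.
banana + sunflower seeds: intersection lies outside the first quadrant.
The minimum over all feasible corners is $1.22.

$1.22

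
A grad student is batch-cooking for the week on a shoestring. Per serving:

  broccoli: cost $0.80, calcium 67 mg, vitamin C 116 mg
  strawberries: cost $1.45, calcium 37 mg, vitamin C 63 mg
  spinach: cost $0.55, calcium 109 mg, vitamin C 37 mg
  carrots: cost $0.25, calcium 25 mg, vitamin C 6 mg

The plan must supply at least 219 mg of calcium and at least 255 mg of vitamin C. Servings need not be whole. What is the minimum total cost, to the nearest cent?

$2.00

Compare the cost at each extreme point of the feasible region.
broccoli only: max(219/67, 255/116) = 3.269 servings → $2.61.
strawberries only: max(219/37, 255/63) = 5.919 servings → $8.58.
spinach only: max(219/109, 255/37) = 6.892 servings → $3.79.
carrots only: max(219/25, 255/6) = 42.5 servings → $10.62.
broccoli + strawberries with both targets exact would need a negative amount; discard.
broccoli + spinach with both tight: 1.937 servings and 0.8184 servings → $2.00.
broccoli + carrots with both tight: 2.026 servings and 3.33 servings → $2.45.
strawberries + spinach with both tight: 3.582 servings and 0.7934 servings → $5.63.
strawberries + carrots with both tight: 3.741 servings and 3.224 servings → $6.23.
spinach + carrots with both targets exact would need a negative amount; discard.
Cheapest feasible corner: $2.00.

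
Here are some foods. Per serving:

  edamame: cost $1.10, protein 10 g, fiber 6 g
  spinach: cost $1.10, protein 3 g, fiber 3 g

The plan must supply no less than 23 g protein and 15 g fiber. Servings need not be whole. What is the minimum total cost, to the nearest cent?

$2.75

A basic optimal solution has at most two foods positive. Try each food alone and each pair with both targets met exactly.
edamame only: max(23/10, 15/6) = 2.5 servings → $2.75.
spinach only: max(23/3, 15/3) = 7.667 servings → $8.43.
edamame + spinach with both tight: 2 servings and 1 serving → $3.30.
So the least-cost plan costs $2.75.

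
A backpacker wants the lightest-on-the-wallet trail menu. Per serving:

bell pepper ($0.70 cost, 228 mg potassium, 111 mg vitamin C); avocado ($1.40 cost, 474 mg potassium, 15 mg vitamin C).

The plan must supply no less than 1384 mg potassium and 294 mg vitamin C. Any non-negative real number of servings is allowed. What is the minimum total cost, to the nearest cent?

At the optimum either one food covers both requirements or two foods hit both targets exactly; no other combination can be cheaper.
bell pepper only: max(1384/228, 294/111) = 6.07 servings → $4.25.
avocado only: max(1384/474, 294/15) = 19.6 servings → $27.44.
bell pepper + avocado with both tight: 2.411 servings and 1.76 servings → $4.15.
The minimum over all feasible corners is $4.15.

$4.15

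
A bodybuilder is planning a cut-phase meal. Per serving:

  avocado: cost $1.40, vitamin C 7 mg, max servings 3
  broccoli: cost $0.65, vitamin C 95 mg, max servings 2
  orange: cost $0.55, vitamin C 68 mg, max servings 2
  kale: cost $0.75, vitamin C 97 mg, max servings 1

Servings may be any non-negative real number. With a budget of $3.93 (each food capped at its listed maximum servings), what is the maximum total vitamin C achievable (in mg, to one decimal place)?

Vitamin C per dollar: broccoli 146.2, kale 129.3, orange 123.6, avocado 5.
Take 2 servings of broccoli: spends $1.30, +190.0 mg vitamin C (running total 190.0 mg).
Take 1 serving of kale: spends $0.75, +97.0 mg vitamin C (running total 287.0 mg).
Take 2 servings of orange: spends $1.10, +136.0 mg vitamin C (running total 423.0 mg).
Take 0.5571 servings of avocado: spends $0.78, +3.9 mg vitamin C (running total 426.9 mg).
Greedy by best ratio exhausts the cost allowance optimally: 426.9 mg.

426.9 mg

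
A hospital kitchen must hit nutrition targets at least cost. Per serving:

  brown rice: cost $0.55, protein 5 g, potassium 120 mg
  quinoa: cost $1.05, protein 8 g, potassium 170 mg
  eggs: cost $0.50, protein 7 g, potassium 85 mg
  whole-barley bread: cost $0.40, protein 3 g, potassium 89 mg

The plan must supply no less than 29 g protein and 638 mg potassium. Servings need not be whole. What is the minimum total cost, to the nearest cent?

$3.00

Compare the cost at each extreme point of the feasible region.
brown rice only: max(29/5, 638/120) = 5.8 servings → $3.19.
quinoa only: max(29/8, 638/170) = 3.753 servings → $3.94.
eggs only: max(29/7, 638/85) = 7.506 servings → $3.75.
whole-barley bread only: max(29/3, 638/89) = 9.667 servings → $3.87.
brown rice + quinoa with both tight: 1.582 servings and 2.636 servings → $3.64.
brown rice + eggs with both tight: 4.822 servings and 0.6988 servings → $3.00.
brown rice + whole-barley bread: the both-tight solution has a negative serving — not a feasible corner.
quinoa + eggs with both targets exact would need a negative amount; discard.
quinoa + whole-barley bread with both tight: 3.302 servings and 0.8614 servings → $3.81.
eggs + whole-barley bread with both tight: 1.812 servings and 5.438 servings → $3.08.
Cheapest feasible corner: $3.00.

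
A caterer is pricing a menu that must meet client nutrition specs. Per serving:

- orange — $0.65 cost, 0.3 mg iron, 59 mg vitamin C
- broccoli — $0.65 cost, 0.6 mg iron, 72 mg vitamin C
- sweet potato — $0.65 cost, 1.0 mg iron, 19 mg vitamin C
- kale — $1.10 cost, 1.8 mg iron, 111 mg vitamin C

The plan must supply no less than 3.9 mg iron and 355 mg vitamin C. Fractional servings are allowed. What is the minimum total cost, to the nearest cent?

$3.31

This is a tiny linear program; its minimum lies at a vertex of the feasible set. List the vertices and price them.
orange only: max(3.9/0.3, 355/59) = 13 servings → $8.45.
broccoli only: max(3.9/0.6, 355/72) = 6.5 servings → $4.22.
sweet potato only: max(3.9/1.0, 355/19) = 18.68 servings → $12.14.
kale only: max(3.9/1.8, 355/111) = 3.198 servings → $3.52.
orange + broccoli with both targets exact would need a negative amount; discard.
orange + sweet potato with both tight: 5.27 servings and 2.319 servings → $4.93.
orange + kale with both tight: 2.827 servings and 1.695 servings → $3.70.
broccoli + sweet potato with both tight: 4.635 servings and 1.119 servings → $3.74.
broccoli + kale with both tight: 3.271 servings and 1.076 servings → $3.31.
sweet potato + kale: the both-tight solution has a negative serving — not a feasible corner.
So the least-cost plan costs $3.31.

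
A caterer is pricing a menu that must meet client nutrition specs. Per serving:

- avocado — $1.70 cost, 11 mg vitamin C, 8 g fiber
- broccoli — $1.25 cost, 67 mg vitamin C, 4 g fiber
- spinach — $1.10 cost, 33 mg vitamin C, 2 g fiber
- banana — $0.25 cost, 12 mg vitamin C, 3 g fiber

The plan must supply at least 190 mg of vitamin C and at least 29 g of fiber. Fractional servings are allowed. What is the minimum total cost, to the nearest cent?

Check every corner: each single food scaled to meet both minima, and each pair solved so both constraints bind.
avocado only: max(190/11, 29/8) = 17.27 servings → $29.36.
broccoli only: max(190/67, 29/4) = 7.25 servings → $9.06.
spinach only: max(190/33, 29/2) = 14.5 servings → $15.95.
banana only: max(190/12, 29/3) = 15.83 servings → $3.96.
avocado + broccoli with both tight: 2.404 servings and 2.441 servings → $7.14.
avocado + spinach with both tight: 2.384 servings and 4.963 servings → $9.51.
avocado + banana with both targets exact would need a negative amount; discard.
broccoli + spinach: intersection lies outside the first quadrant.
broccoli + banana with both tight: 1.451 servings and 7.732 servings → $3.75.
spinach + banana with both tight: 2.96 servings and 7.693 servings → $5.18.
So the least-cost plan costs $3.75.

$3.75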